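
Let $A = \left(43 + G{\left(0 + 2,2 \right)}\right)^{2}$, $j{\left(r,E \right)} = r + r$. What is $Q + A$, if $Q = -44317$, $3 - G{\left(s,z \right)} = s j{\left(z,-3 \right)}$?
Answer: $-42873$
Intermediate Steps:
$j{\left(r,E \right)} = 2 r$
$G{\left(s,z \right)} = 3 - 2 s z$ ($G{\left(s,z \right)} = 3 - s 2 z = 3 - 2 s z$)
$A = 1444$ ($A = \left(43 + \left(3 - 2 \left(0 + 2\right) 2\right)\right)^{2} = \left(43 + \left(3 - 4 \cdot 2\right)\right)^{2} = \left(43 + \left(3 - 8\right)\right)^{2} = \left(43 - 5\right)^{2} = 38^{2} = 1444$)
$Q + A = -44317 + 1444 = -42873$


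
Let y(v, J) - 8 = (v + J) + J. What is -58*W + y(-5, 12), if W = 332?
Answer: -19229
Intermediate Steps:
y(v, J) = 8 + v + 2*J (y(v, J) = 8 + ((v + J) + J) = 8 + ((J + v) + J) = 8 + (v + 2*J) = 8 + v + 2*J)
-58*W + y(-5, 12) = -58*332 + (8 - 5 + 2*12) = -19256 + (8 - 5 + 24) = -19256 + 27 = -19229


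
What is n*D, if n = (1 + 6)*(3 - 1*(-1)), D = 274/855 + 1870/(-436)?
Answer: -10355702/93195 ≈ -111.12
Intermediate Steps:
D = -739693/186390 (D = 274*(1/855) + 1870*(-1/436) = 274/855 - 935/218 = -739693/186390 ≈ -3.9685)
n = 28 (n = 7*(3 + 1) = 7*4 = 28)
n*D = 28*(-739693/186390) = -10355702/93195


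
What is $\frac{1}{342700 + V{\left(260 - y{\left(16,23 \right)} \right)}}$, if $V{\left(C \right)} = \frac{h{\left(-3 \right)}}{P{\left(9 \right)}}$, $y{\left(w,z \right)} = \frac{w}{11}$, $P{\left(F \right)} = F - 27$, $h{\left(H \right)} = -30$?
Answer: $\frac{3}{1028105} \approx 2.918 \cdot 10^{-6}$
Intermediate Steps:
$P{\left(F \right)} = -27 + F$
$y{\left(w,z \right)} = \frac{w}{11}$ ($y{\left(w,z \right)} = w \frac{1}{11} = \frac{w}{11}$)
$V{\left(C \right)} = \frac{5}{3}$ ($V{\left(C \right)} = - \frac{30}{-27 + 9} = - \frac{30}{-18} = \left(-30\right) \left(- \frac{1}{18}\right) = \frac{5}{3}$)
$\frac{1}{342700 + V{\left(260 - y{\left(16,23 \right)} \right)}} = \frac{1}{342700 + \frac{5}{3}} = \frac{1}{\frac{1028105}{3}} = \frac{3}{1028105}$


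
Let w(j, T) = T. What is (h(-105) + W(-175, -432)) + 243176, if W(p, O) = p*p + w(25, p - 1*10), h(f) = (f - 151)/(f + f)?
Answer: 28729808/105 ≈ 2.7362e+5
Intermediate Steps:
h(f) = (-151 + f)/(2*f) (h(f) = (-151 + f)/((2*f)) = (-151 + f)*(1/(2*f)) = (-151 + f)/(2*f))
W(p, O) = -10 + p + p² (W(p, O) = p*p + (p - 1*10) = p² + (p - 10) = p² + (-10 + p) = -10 + p + p²)
(h(-105) + W(-175, -432)) + 243176 = ((½)*(-151 - 105)/(-105) + (-10 - 175 + (-175)²)) + 243176 = ((½)*(-1/105)*(-256) + (-10 - 175 + 30625)) + 243176 = (128/105 + 30440) + 243176 = 3196328/105 + 243176 = 28729808/105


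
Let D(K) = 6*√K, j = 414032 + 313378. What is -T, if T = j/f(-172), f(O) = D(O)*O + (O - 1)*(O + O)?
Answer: -62920965/5414044 - 1091115*I*√43/2707022 ≈ -11.622 - 2.6431*I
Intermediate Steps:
j = 727410
f(O) = 6*O^(3/2) + 2*O*(-1 + O) (f(O) = (6*√O)*O + (O - 1)*(O + O) = 6*O^(3/2) + (-1 + O)*(2*O) = 6*O^(3/2) + 2*O*(-1 + O))
T = 727410/(59512 - 2064*I*√43) (T = 727410/((2*(-172)*(-1 - 172 + 3*√(-172)))) = 727410/((2*(-172)*(-1 - 172 + 3*(2*I*√43)))) = 727410/((2*(-172)*(-1 - 172 + 6*I*√43))) = 727410/((2*(-172)*(-173 + 6*I*√43))) = 727410/(59512 - 2064*I*√43) ≈ 11.622 + 2.6431*I)
-T = -(62920965/5414044 + 1091115*I*√43/2707022) = -62920965/5414044 - 1091115*I*√43/2707022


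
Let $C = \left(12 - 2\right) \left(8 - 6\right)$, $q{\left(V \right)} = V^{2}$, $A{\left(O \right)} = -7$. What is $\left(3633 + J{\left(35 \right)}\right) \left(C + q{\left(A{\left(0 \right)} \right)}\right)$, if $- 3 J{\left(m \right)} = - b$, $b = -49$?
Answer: $249550$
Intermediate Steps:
$J{\left(m \right)} = - \frac{49}{3}$ ($J{\left(m \right)} = - \frac{\left(-1\right) \left(-49\right)}{3} = \left(- \frac{1}{3}\right) 49 = - \frac{49}{3}$)
$C = 20$ ($C = 10 \cdot 2 = 20$)
$\left(3633 + J{\left(35 \right)}\right) \left(C + q{\left(A{\left(0 \right)} \right)}\right) = \left(3633 - \frac{49}{3}\right) \left(20 + \left(-7\right)^{2}\right) = \frac{10850 \left(20 + 49\right)}{3} = \frac{10850}{3} \cdot 69 = 249550$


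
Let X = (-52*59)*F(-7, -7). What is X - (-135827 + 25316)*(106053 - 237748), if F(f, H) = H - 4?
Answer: -14553712397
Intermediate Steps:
F(f, H) = -4 + H
X = 33748 (X = (-52*59)*(-4 - 7) = -3068*(-11) = 33748)
X - (-135827 + 25316)*(106053 - 237748) = 33748 - (-135827 + 25316)*(106053 - 237748) = 33748 - (-110511)*(-131695) = 33748 - 1*14553746145 = 33748 - 14553746145 = -14553712397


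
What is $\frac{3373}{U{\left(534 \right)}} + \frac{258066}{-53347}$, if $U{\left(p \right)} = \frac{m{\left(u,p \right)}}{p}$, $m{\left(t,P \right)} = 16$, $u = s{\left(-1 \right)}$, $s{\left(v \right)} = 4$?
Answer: $\frac{48041763549}{426776} \approx 1.1257 \cdot 10^{5}$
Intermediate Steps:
$u = 4$
$U{\left(p \right)} = \frac{16}{p}$
$\frac{3373}{U{\left(534 \right)}} + \frac{258066}{-53347} = \frac{3373}{16 \cdot \frac{1}{534}} + \frac{258066}{-53347} = \frac{3373}{16 \cdot \frac{1}{534}} + 258066 \left(- \frac{1}{53347}\right) = \frac{3373}{\frac{8}{267}} - \frac{258066}{53347} = 3373 \cdot \frac{267}{8} - \frac{258066}{53347} = \frac{900591}{8} - \frac{258066}{53347} = \frac{48041763549}{426776}$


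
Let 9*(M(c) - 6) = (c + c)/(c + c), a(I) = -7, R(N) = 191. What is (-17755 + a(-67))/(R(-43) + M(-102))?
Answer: -79929/887 ≈ -90.112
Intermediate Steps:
M(c) = 55/9 (M(c) = 6 + ((c + c)/(c + c))/9 = 6 + ((2*c)/((2*c)))/9 = 6 + ((2*c)*(1/(2*c)))/9 = 6 + (1/9)*1 = 6 + 1/9 = 55/9)
(-17755 + a(-67))/(R(-43) + M(-102)) = (-17755 - 7)/(191 + 55/9) = -17762/1774/9 = -17762*9/1774 = -79929/887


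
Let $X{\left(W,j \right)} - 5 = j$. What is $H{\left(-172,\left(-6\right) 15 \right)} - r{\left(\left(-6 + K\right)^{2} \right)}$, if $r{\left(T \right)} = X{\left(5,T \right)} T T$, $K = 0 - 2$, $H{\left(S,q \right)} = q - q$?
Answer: $-282624$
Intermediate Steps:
$X{\left(W,j \right)} = 5 + j$
$H{\left(S,q \right)} = 0$
$K = -2$
$r{\left(T \right)} = T^{2} \left(5 + T\right)$ ($r{\left(T \right)} = \left(5 + T\right) T T = T \left(5 + T\right) T = T^{2} \left(5 + T\right)$)
$H{\left(-172,\left(-6\right) 15 \right)} - r{\left(\left(-6 + K\right)^{2} \right)} = 0 - \left(\left(-6 - 2\right)^{2}\right)^{2} \left(5 + \left(-6 - 2\right)^{2}\right) = 0 - \left(\left(-8\right)^{2}\right)^{2} \left(5 + \left(-8\right)^{2}\right) = 0 - 64^{2} \left(5 + 64\right) = 0 - 4096 \cdot 69 = 0 - 282624 = -282624$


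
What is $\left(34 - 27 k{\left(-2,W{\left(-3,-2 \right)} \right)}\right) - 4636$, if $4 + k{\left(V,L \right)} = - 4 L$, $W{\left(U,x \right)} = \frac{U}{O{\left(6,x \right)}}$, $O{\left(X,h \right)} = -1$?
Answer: $-4170$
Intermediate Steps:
$W{\left(U,x \right)} = - U$ ($W{\left(U,x \right)} = \frac{U}{-1} = U \left(-1\right) = - U$)
$k{\left(V,L \right)} = -4 - 4 L$
$\left(34 - 27 k{\left(-2,W{\left(-3,-2 \right)} \right)}\right) - 4636 = \left(34 - 27 \left(-4 - 4 \left(\left(-1\right) \left(-3\right)\right)\right)\right) - 4636 = \left(34 - 27 \left(-4 - 12\right)\right) - 4636 = \left(34 - -432\right) - 4636 = \left(34 + 432\right) - 4636 = 466 - 4636 = -4170$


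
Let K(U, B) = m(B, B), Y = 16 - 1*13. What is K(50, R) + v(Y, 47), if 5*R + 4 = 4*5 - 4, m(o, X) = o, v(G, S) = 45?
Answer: 237/5 ≈ 47.400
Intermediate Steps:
Y = 3 (Y = 16 - 13 = 3)
R = 12/5 (R = -⅘ + (4*5 - 4)/5 = -⅘ + (20 - 4)/5 = -⅘ + (⅕)*16 = -⅘ + 16/5 = 12/5 ≈ 2.4000)
K(U, B) = B
K(50, R) + v(Y, 47) = 12/5 + 45 = 237/5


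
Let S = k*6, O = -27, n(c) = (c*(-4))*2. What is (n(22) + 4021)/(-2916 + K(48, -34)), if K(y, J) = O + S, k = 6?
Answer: -3845/2907 ≈ -1.3227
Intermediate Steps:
n(c) = -8*c (n(c) = -4*c*2 = -8*c)
S = 36 (S = 6*6 = 36)
K(y, J) = 9 (K(y, J) = -27 + 36 = 9)
(n(22) + 4021)/(-2916 + K(48, -34)) = (-8*22 + 4021)/(-2916 + 9) = (-176 + 4021)/(-2907) = 3845*(-1/2907) = -3845/2907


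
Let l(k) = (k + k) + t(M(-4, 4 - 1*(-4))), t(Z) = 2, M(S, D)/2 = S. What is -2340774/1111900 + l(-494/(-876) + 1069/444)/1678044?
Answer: -1768215472476451/839928675140600 ≈ -2.1052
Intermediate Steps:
M(S, D) = 2*S
l(k) = 2 + 2*k (l(k) = (k + k) + 2 = 2*k + 2 = 2 + 2*k)
-2340774/1111900 + l(-494/(-876) + 1069/444)/1678044 = -2340774/1111900 + (2 + 2*(-494/(-876) + 1069/444))/1678044 = -2340774*1/1111900 + (2 + 2*(-494*(-1/876) + 1069*(1/444)))*(1/1678044) = -1170387/555950 + (2 + 2*(247/438 + 1069/444))*(1/1678044) = -1170387/555950 + (2 + 2*(32105/10804))*(1/1678044) = -1170387/555950 + (2 + 32105/5402)*(1/1678044) = -1170387/555950 + (42909/5402)*(1/1678044) = -1170387/555950 + 14303/3021597896 = -1768215472476451/839928675140600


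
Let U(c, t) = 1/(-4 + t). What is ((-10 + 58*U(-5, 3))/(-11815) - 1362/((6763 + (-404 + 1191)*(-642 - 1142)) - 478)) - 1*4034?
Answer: -3918691597008/971417485 ≈ -4034.0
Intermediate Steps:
((-10 + 58*U(-5, 3))/(-11815) - 1362/((6763 + (-404 + 1191)*(-642 - 1142)) - 478)) - 1*4034 = ((-10 + 58/(-4 + 3))/(-11815) - 1362/((6763 + (-404 + 1191)*(-642 - 1142)) - 478)) - 1*4034 = ((-10 + 58/(-1))*(-1/11815) - 1362/((6763 + 787*(-1784)) - 478)) - 4034 = ((-10 + 58*(-1))*(-1/11815) - 1362/((6763 - 1404008) - 478)) - 4034 = ((-10 - 58)*(-1/11815) - 1362/(-1397245 - 478)) - 4034 = (-68*(-1/11815) - 1362/(-1397723)) - 4034 = (4/695 - 1362*(-1/1397723)) - 4034 = (4/695 + 1362/1397723) - 4034 = 6537482/971417485 - 4034 = -3918691597008/971417485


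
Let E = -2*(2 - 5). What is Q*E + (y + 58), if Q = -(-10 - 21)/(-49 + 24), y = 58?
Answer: 2714/25 ≈ 108.56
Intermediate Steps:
E = 6 (E = -2*(-3) = 6)
Q = -31/25 (Q = -(-31)/(-25) = -(-31)*(-1)/25 = -1*31/25 = -31/25 ≈ -1.2400)
Q*E + (y + 58) = -31/25*6 + (58 + 58) = -186/25 + 116 = 2714/25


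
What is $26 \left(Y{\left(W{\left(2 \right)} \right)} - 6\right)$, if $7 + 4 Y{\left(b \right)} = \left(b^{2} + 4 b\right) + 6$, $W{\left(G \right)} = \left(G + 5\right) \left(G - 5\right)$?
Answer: $2158$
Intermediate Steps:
$W{\left(G \right)} = \left(-5 + G\right) \left(5 + G\right)$ ($W{\left(G \right)} = \left(5 + G\right) \left(-5 + G\right) = \left(-5 + G\right) \left(5 + G\right)$)
$Y{\left(b \right)} = - \frac{1}{4} + b + \frac{b^{2}}{4}$ ($Y{\left(b \right)} = - \frac{7}{4} + \frac{\left(b^{2} + 4 b\right) + 6}{4} = - \frac{7}{4} + \frac{6 + b^{2} + 4 b}{4} = - \frac{7}{4} + \left(\frac{3}{2} + b + \frac{b^{2}}{4}\right) = - \frac{1}{4} + b + \frac{b^{2}}{4}$)
$26 \left(Y{\left(W{\left(2 \right)} \right)} - 6\right) = 26 \left(\left(- \frac{1}{4} - \left(25 - 2^{2}\right) + \frac{\left(-25 + 2^{2}\right)^{2}}{4}\right) - 6\right) = 26 \left(\left(- \frac{1}{4} + \left(-25 + 4\right) + \frac{\left(-25 + 4\right)^{2}}{4}\right) - 6\right) = 26 \left(\left(- \frac{1}{4} - 21 + \frac{\left(-21\right)^{2}}{4}\right) - 6\right) = 26 \left(\left(- \frac{1}{4} - 21 + \frac{1}{4} \cdot 441\right) - 6\right) = 26 \left(\left(- \frac{1}{4} - 21 + \frac{441}{4}\right) - 6\right) = 26 \left(89 - 6\right) = 26 \cdot 83 = 2158$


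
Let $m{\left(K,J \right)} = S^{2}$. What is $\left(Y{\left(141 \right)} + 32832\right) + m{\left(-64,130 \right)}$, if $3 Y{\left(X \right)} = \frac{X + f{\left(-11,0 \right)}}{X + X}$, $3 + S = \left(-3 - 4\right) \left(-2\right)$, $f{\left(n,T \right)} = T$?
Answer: $\frac{197719}{6} \approx 32953.0$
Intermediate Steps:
$S = 11$ ($S = -3 + \left(-3 - 4\right) \left(-2\right) = -3 - -14 = -3 + 14 = 11$)
$Y{\left(X \right)} = \frac{1}{6}$ ($Y{\left(X \right)} = \frac{\left(X + 0\right) \frac{1}{X + X}}{3} = \frac{X \frac{1}{2 X}}{3} = \frac{1}{3} \cdot \frac{1}{2} = \frac{1}{6}$)
$m{\left(K,J \right)} = 121$ ($m{\left(K,J \right)} = 11^{2} = 121$)
$\left(Y{\left(141 \right)} + 32832\right) + m{\left(-64,130 \right)} = \left(\frac{1}{6} + 32832\right) + 121 = \frac{196993}{6} + 121 = \frac{197719}{6}$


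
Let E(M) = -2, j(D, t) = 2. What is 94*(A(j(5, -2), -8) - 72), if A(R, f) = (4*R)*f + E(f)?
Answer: -12972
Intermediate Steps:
A(R, f) = -2 + 4*R*f (A(R, f) = (4*R)*f - 2 = 4*R*f - 2 = -2 + 4*R*f)
94*(A(j(5, -2), -8) - 72) = 94*((-2 + 4*2*(-8)) - 72) = 94*((-2 - 64) - 72) = 94*(-66 - 72) = 94*(-138) = -12972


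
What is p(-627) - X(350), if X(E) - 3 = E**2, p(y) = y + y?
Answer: -123757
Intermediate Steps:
p(y) = 2*y
X(E) = 3 + E**2
p(-627) - X(350) = 2*(-627) - (3 + 350**2) = -1254 - (3 + 122500) = -1254 - 1*122503 = -1254 - 122503 = -123757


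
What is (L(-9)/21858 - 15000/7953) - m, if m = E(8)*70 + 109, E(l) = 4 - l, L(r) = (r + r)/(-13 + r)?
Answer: 3266467529/19315186 ≈ 169.11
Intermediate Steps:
L(r) = 2*r/(-13 + r) (L(r) = (2*r)/(-13 + r) = 2*r/(-13 + r))
m = -171 (m = (4 - 1*8)*70 + 109 = (4 - 8)*70 + 109 = -4*70 + 109 = -280 + 109 = -171)
(L(-9)/21858 - 15000/7953) - m = ((2*(-9)/(-13 - 9))/21858 - 15000/7953) - 1*(-171) = ((2*(-9)/(-22))*(1/21858) - 15000*1/7953) + 171 = ((2*(-9)*(-1/22))*(1/21858) - 5000/2651) + 171 = ((9/11)*(1/21858) - 5000/2651) + 171 = (3/80146 - 5000/2651) + 171 = -36429277/19315186 + 171 = 3266467529/19315186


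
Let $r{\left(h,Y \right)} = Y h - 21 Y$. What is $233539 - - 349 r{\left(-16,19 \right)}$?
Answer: $-11808$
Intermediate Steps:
$r{\left(h,Y \right)} = - 21 Y + Y h$
$233539 - - 349 r{\left(-16,19 \right)} = 233539 - - 349 \cdot 19 \left(-21 - 16\right) = 233539 - - 349 \cdot 19 \left(-37\right) = 233539 - \left(-349\right) \left(-703\right) = 233539 - 245347 = -11808$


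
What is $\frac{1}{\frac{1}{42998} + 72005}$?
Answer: $\frac{42998}{3096070991} \approx 1.3888 \cdot 10^{-5}$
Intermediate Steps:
$\frac{1}{\frac{1}{42998} + 72005} = \frac{1}{\frac{3096070991}{42998}} = \frac{42998}{3096070991}$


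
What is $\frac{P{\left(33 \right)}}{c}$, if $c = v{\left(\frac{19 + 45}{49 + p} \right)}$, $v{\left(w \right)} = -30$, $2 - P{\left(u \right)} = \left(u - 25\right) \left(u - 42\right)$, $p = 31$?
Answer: $- \frac{37}{15} \approx -2.4667$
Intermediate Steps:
$P{\left(u \right)} = 2 - \left(-42 + u\right) \left(-25 + u\right)$ ($P{\left(u \right)} = 2 - \left(u - 25\right) \left(u - 42\right) = 2 - \left(-25 + u\right) \left(-42 + u\right) = 2 - \left(-42 + u\right) \left(-25 + u\right)$)
$c = -30$
$\frac{P{\left(33 \right)}}{c} = \frac{-1048 - 33^{2} + 67 \cdot 33}{-30} = \left(-1048 - 1089 + 2211\right) \left(- \frac{1}{30}\right) = 74 \left(- \frac{1}{30}\right) = - \frac{37}{15}$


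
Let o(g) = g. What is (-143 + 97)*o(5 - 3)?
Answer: -92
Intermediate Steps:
(-143 + 97)*o(5 - 3) = (-143 + 97)*(5 - 3) = -46*2 = -92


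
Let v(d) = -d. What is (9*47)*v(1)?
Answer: -423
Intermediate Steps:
(9*47)*v(1) = (9*47)*(-1*1) = 423*(-1) = -423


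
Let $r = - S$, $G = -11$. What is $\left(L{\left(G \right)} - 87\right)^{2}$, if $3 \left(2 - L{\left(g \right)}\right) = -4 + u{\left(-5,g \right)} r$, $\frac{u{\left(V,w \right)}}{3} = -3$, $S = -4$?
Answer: $\frac{46225}{9} \approx 5136.1$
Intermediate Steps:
$u{\left(V,w \right)} = -9$ ($u{\left(V,w \right)} = 3 \left(-3\right) = -9$)
$r = 4$ ($r = \left(-1\right) \left(-4\right) = 4$)
$L{\left(g \right)} = \frac{46}{3}$ ($L{\left(g \right)} = 2 - \frac{-4 - 36}{3} = 2 - - \frac{40}{3} = 2 + \frac{40}{3} = \frac{46}{3}$)
$\left(L{\left(G \right)} - 87\right)^{2} = \left(\frac{46}{3} - 87\right)^{2} = \left(- \frac{215}{3}\right)^{2} = \frac{46225}{9}$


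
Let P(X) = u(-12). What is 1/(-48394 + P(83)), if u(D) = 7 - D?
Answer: -1/48375 ≈ -2.0672e-5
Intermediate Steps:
P(X) = 19 (P(X) = 7 - 1*(-12) = 7 + 12 = 19)
1/(-48394 + P(83)) = 1/(-48394 + 19) = 1/(-48375) = -1/48375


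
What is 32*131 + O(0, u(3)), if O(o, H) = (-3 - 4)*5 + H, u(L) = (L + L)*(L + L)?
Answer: 4193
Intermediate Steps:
u(L) = 4*L² (u(L) = (2*L)*(2*L) = 4*L²)
O(o, H) = -35 + H (O(o, H) = -7*5 + H = -35 + H)
32*131 + O(0, u(3)) = 32*131 + (-35 + 4*3²) = 4192 + (-35 + 4*9) = 4192 + (-35 + 36) = 4192 + 1 = 4193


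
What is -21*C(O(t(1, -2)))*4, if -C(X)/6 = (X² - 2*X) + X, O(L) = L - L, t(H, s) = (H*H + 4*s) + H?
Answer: 0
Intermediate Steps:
t(H, s) = H + H² + 4*s (t(H, s) = (H² + 4*s) + H = H + H² + 4*s)
O(L) = 0
C(X) = -6*X² + 6*X (C(X) = -6*((X² - 2*X) + X) = -6*(X² - X) = -6*X² + 6*X)
-21*C(O(t(1, -2)))*4 = -126*0*(1 - 1*0)*4 = -126*0*(1 + 0)*4 = -126*0*4 = -21*0*4 = 0*4 = 0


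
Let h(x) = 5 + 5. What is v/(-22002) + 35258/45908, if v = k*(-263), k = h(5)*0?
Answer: 17629/22954 ≈ 0.76801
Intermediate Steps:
h(x) = 10
k = 0 (k = 10*0 = 0)
v = 0 (v = 0*(-263) = 0)
v/(-22002) + 35258/45908 = 0/(-22002) + 35258/45908 = 0*(-1/22002) + 35258*(1/45908) = 0 + 17629/22954 = 17629/22954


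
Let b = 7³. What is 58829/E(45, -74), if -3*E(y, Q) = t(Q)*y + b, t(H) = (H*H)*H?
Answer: 176487/18234737 ≈ 0.0096786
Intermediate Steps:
b = 343
t(H) = H³ (t(H) = H²*H = H³)
E(y, Q) = -343/3 - y*Q³/3 (E(y, Q) = -(Q³*y + 343)/3 = -(y*Q³ + 343)/3 = -(343 + y*Q³)/3 = -343/3 - y*Q³/3)
58829/E(45, -74) = 58829/(-343/3 - ⅓*45*(-74)³) = 58829/(-343/3 - ⅓*45*(-405224)) = 58829/(-343/3 + 6078360) = 58829/(18234737/3) = 58829*(3/18234737) = 176487/18234737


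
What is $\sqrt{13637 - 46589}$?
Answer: $2 i \sqrt{8238} \approx 181.53 i$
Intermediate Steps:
$\sqrt{13637 - 46589} = \sqrt{-32952} = 2 i \sqrt{8238}$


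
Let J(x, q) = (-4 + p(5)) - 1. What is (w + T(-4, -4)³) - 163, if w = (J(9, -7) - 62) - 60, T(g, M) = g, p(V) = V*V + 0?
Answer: -329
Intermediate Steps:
p(V) = V² (p(V) = V² + 0 = V²)
J(x, q) = 20 (J(x, q) = (-4 + 5²) - 1 = (-4 + 25) - 1 = 21 - 1 = 20)
w = -102 (w = (20 - 62) - 60 = -42 - 60 = -102)
(w + T(-4, -4)³) - 163 = (-102 + (-4)³) - 163 = (-102 - 64) - 163 = -166 - 163 = -329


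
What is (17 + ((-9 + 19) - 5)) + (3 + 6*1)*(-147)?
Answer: -1301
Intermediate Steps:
(17 + ((-9 + 19) - 5)) + (3 + 6*1)*(-147) = (17 + (10 - 5)) + (3 + 6)*(-147) = (17 + 5) + 9*(-147) = 22 - 1323 = -1301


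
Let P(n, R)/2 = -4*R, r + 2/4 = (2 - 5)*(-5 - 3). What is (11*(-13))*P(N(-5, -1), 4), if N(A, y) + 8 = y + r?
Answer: 4576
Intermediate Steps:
r = 47/2 (r = -½ + (2 - 5)*(-5 - 3) = -½ - 3*(-8) = -½ + 24 = 47/2 ≈ 23.500)
N(A, y) = 31/2 + y (N(A, y) = -8 + (y + 47/2) = -8 + (47/2 + y) = 31/2 + y)
P(n, R) = -8*R (P(n, R) = 2*(-4*R) = -8*R)
(11*(-13))*P(N(-5, -1), 4) = (11*(-13))*(-8*4) = -143*(-32) = 4576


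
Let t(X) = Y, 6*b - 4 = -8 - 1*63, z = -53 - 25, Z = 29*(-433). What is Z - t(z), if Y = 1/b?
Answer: -841313/67 ≈ -12557.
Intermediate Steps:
Z = -12557
z = -78
b = -67/6 (b = ⅔ + (-8 - 1*63)/6 = ⅔ + (-8 - 63)/6 = ⅔ + (⅙)*(-71) = ⅔ - 71/6 = -67/6 ≈ -11.167)
Y = -6/67 (Y = 1/(-67/6) = -6/67 ≈ -0.089552)
t(X) = -6/67
Z - t(z) = -12557 - 1*(-6/67) = -12557 + 6/67 = -841313/67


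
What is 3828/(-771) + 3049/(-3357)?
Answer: -5067125/862749 ≈ -5.8732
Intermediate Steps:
3828/(-771) + 3049/(-3357) = 3828*(-1/771) + 3049*(-1/3357) = -1276/257 - 3049/3357 = -5067125/862749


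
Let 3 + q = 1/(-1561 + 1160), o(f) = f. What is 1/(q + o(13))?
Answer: 401/4009 ≈ 0.10002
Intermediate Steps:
q = -1204/401 (q = -3 + 1/(-1561 + 1160) = -3 + 1/(-401) = -3 - 1/401 = -1204/401 ≈ -3.0025)
1/(q + o(13)) = 1/(-1204/401 + 13) = 1/(4009/401) = 401/4009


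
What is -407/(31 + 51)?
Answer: -407/82 ≈ -4.9634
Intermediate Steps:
-407/(31 + 51) = -407/82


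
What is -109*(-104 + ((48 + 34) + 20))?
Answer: 218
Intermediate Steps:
-109*(-104 + ((48 + 34) + 20)) = -109*(-104 + (82 + 20)) = -109*(-104 + 102) = -109*(-2) = 218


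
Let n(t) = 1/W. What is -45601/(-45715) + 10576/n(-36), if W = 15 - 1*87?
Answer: -34810646879/45715 ≈ -7.6147e+5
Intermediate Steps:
W = -72 (W = 15 - 87 = -72)
n(t) = -1/72 (n(t) = 1/(-72) = -1/72)
-45601/(-45715) + 10576/n(-36) = -45601/(-45715) + 10576/(-1/72) = -45601*(-1/45715) + 10576*(-72) = 45601/45715 - 761472 = -34810646879/45715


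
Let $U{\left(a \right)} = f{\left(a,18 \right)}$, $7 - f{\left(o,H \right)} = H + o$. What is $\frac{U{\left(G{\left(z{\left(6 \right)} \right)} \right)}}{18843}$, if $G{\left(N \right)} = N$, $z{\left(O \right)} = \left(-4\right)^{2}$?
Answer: $- \frac{9}{6281} \approx -0.0014329$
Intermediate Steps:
$z{\left(O \right)} = 16$
$f{\left(o,H \right)} = 7 - H - o$ ($f{\left(o,H \right)} = 7 - \left(H + o\right) = 7 - H - o$)
$U{\left(a \right)} = -11 - a$ ($U{\left(a \right)} = 7 - 18 - a = -11 - a$)
$\frac{U{\left(G{\left(z{\left(6 \right)} \right)} \right)}}{18843} = \frac{-11 - 16}{18843} = \left(-11 - 16\right) \frac{1}{18843} = \left(-27\right) \frac{1}{18843} = - \frac{9}{6281}$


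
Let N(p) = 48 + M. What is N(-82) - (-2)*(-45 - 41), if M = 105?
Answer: -19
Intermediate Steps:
N(p) = 153 (N(p) = 48 + 105 = 153)
N(-82) - (-2)*(-45 - 41) = 153 - (-2)*(-45 - 41) = 153 - (-2)*(-86) = 153 - 1*172 = 153 - 172 = -19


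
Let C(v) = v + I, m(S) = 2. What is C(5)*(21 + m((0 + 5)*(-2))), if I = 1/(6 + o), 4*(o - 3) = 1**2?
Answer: 4347/37 ≈ 117.49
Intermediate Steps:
o = 13/4 (o = 3 + (1/4)*1**2 = 3 + (1/4)*1 = 3 + 1/4 = 13/4 ≈ 3.2500)
I = 4/37 (I = 1/(6 + 13/4) = 1/(37/4) = 4/37 ≈ 0.10811)
C(v) = 4/37 + v (C(v) = v + 4/37 = 4/37 + v)
C(5)*(21 + m((0 + 5)*(-2))) = (4/37 + 5)*(21 + 2) = (189/37)*23 = 4347/37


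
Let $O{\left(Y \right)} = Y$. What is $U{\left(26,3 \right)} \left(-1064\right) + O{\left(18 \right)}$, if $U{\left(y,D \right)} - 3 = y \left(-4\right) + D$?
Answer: $104290$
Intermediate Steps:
$U{\left(y,D \right)} = 3 + D - 4 y$ ($U{\left(y,D \right)} = 3 + \left(y \left(-4\right) + D\right) = 3 + \left(- 4 y + D\right) = 3 + \left(D - 4 y\right) = 3 + D - 4 y$)
$U{\left(26,3 \right)} \left(-1064\right) + O{\left(18 \right)} = \left(3 + 3 - 104\right) \left(-1064\right) + 18 = \left(-98\right) \left(-1064\right) + 18 = 104272 + 18 = 104290$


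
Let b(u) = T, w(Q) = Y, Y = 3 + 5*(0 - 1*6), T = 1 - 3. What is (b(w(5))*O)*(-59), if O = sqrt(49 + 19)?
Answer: 236*sqrt(17) ≈ 973.05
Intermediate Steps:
T = -2
O = 2*sqrt(17) (O = sqrt(68) = 2*sqrt(17) ≈ 8.2462)
Y = -27 (Y = 3 + 5*(0 - 6) = 3 + 5*(-6) = 3 - 30 = -27)
w(Q) = -27
b(u) = -2
(b(w(5))*O)*(-59) = -4*sqrt(17)*(-59) = 236*sqrt(17)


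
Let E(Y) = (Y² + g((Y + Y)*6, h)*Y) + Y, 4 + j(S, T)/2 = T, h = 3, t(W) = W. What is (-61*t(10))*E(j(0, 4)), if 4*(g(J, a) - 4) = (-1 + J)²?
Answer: 0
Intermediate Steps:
g(J, a) = 4 + (-1 + J)²/4
j(S, T) = -8 + 2*T
E(Y) = Y + Y² + Y*(4 + (-1 + 12*Y)²/4) (E(Y) = (Y² + (4 + (-1 + (Y + Y)*6)²/4)*Y) + Y = (Y² + (4 + (-1 + (2*Y)*6)²/4)*Y) + Y = (Y² + (4 + (-1 + 12*Y)²/4)*Y) + Y = (Y² + Y*(4 + (-1 + 12*Y)²/4)) + Y = Y + Y² + Y*(4 + (-1 + 12*Y)²/4))
(-61*t(10))*E(j(0, 4)) = (-61*10)*((-8 + 2*4)*(21 - 20*(-8 + 2*4) + 144*(-8 + 2*4)²)/4) = -305*(-8 + 8)*(21 - 20*(-8 + 8) + 144*(-8 + 8)²)/2 = -305*0*(21 - 20*0 + 144*0²)/2 = -305*0*(21 + 0 + 144*0)/2 = -305*0*(21 + 0 + 0)/2 = -305*0*21/2 = -610*0 = 0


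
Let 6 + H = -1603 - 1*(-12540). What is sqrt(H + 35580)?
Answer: sqrt(46511) ≈ 215.66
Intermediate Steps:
H = 10931 (H = -6 + (-1603 - 1*(-12540)) = -6 + (-1603 + 12540) = -6 + 10937 = 10931)
sqrt(H + 35580) = sqrt(10931 + 35580) = sqrt(46511)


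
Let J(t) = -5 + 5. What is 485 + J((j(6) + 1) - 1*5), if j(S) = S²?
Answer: 485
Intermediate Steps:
J(t) = 0
485 + J((j(6) + 1) - 1*5) = 485 + 0 = 485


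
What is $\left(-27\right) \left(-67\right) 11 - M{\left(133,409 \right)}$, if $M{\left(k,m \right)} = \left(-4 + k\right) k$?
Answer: $2742$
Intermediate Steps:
$M{\left(k,m \right)} = k \left(-4 + k\right)$
$\left(-27\right) \left(-67\right) 11 - M{\left(133,409 \right)} = \left(-27\right) \left(-67\right) 11 - 133 \left(-4 + 133\right) = 1809 \cdot 11 - 133 \cdot 129 = 19899 - 17157 = 2742$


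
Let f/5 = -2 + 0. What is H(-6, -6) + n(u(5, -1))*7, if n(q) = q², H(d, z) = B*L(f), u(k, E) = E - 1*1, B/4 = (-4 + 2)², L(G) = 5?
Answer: 108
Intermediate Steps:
f = -10 (f = 5*(-2 + 0) = 5*(-2) = -10)
B = 16 (B = 4*(-4 + 2)² = 4*(-2)² = 4*4 = 16)
u(k, E) = -1 + E (u(k, E) = E - 1 = -1 + E)
H(d, z) = 80 (H(d, z) = 16*5 = 80)
H(-6, -6) + n(u(5, -1))*7 = 80 + (-1 - 1)²*7 = 80 + (-2)²*7 = 80 + 4*7 = 80 + 28 = 108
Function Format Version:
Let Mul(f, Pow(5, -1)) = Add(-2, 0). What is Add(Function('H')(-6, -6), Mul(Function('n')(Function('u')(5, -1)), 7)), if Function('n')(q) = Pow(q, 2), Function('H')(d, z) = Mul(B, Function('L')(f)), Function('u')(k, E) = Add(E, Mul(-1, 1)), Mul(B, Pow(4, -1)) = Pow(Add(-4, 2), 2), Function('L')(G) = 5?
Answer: 108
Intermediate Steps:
f = -10 (f = Mul(5, Add(-2, 0)) = Mul(5, -2) = -10)
B = 16 (B = Mul(4, Pow(Add(-4, 2), 2)) = Mul(4, Pow(-2, 2)) = Mul(4, 4) = 16)
Function('u')(k, E) = Add(-1, E) (Function('u')(k, E) = Add(E, -1) = Add(-1, E))
Function('H')(d, z) = 80 (Function('H')(d, z) = Mul(16, 5) = 80)
Add(Function('H')(-6, -6), Mul(Function('n')(Function('u')(5, -1)), 7)) = Add(80, Mul(Pow(Add(-1, -1), 2), 7)) = Add(80, Mul(Pow(-2, 2), 7)) = Add(80, Mul(4, 7)) = Add(80, 28) = 108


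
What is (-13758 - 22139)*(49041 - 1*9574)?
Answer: -1416746899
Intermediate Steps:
(-13758 - 22139)*(49041 - 1*9574) = -35897*(49041 - 9574) = -35897*39467 = -1416746899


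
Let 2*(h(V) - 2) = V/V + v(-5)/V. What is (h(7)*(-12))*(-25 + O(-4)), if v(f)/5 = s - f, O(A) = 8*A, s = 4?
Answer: 27360/7 ≈ 3908.6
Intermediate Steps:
v(f) = 20 - 5*f (v(f) = 5*(4 - f) = 20 - 5*f)
h(V) = 5/2 + 45/(2*V) (h(V) = 2 + (V/V + (20 - 5*(-5))/V)/2 = 2 + (1 + (20 + 25)/V)/2 = 2 + (1 + 45/V)/2 = 2 + (1/2 + 45/(2*V)) = 5/2 + 45/(2*V))
(h(7)*(-12))*(-25 + O(-4)) = (((5/2)*(9 + 7)/7)*(-12))*(-25 + 8*(-4)) = (((5/2)*(1/7)*16)*(-12))*(-25 - 32) = ((40/7)*(-12))*(-57) = -480/7*(-57) = 27360/7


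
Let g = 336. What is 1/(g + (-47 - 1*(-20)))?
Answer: 1/309 ≈ 0.0032362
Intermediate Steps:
1/(g + (-47 - 1*(-20))) = 1/(336 + (-47 - 1*(-20))) = 1/(336 + (-47 + 20)) = 1/(336 - 27) = 1/309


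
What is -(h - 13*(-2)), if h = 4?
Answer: -30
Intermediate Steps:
-(h - 13*(-2)) = -(4 - 13*(-2)) = -(4 + 26) = -1*30 = -30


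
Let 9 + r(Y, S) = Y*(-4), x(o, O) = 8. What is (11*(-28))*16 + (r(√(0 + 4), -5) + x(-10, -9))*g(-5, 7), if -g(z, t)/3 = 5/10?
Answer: -9829/2 ≈ -4914.5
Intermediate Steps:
r(Y, S) = -9 - 4*Y (r(Y, S) = -9 + Y*(-4) = -9 - 4*Y)
g(z, t) = -3/2 (g(z, t) = -15/10 = -3*½ = -3/2)
(11*(-28))*16 + (r(√(0 + 4), -5) + x(-10, -9))*g(-5, 7) = (11*(-28))*16 + ((-9 - 4*√(0 + 4)) + 8)*(-3/2) = -308*16 + ((-9 - 4*√4) + 8)*(-3/2) = -4928 + ((-9 - 4*2) + 8)*(-3/2) = -4928 + ((-9 - 8) + 8)*(-3/2) = -4928 + (-17 + 8)*(-3/2) = -4928 - 9*(-3/2) = -4928 + 27/2 = -9829/2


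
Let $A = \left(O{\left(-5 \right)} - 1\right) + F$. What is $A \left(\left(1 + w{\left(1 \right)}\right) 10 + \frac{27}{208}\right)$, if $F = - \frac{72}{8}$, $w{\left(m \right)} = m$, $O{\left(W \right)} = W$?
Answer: $- \frac{62805}{208} \approx -301.95$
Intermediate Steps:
$F = -9$ ($F = \left(-72\right) \frac{1}{8} = -9$)
$A = -15$ ($A = \left(-5 - 1\right) - 9 = -6 - 9 = -15$)
$A \left(\left(1 + w{\left(1 \right)}\right) 10 + \frac{27}{208}\right) = - 15 \left(\left(1 + 1\right) 10 + \frac{27}{208}\right) = - 15 \left(2 \cdot 10 + 27 \cdot \frac{1}{208}\right) = - 15 \left(20 + \frac{27}{208}\right) = \left(-15\right) \frac{4187}{208} = - \frac{62805}{208}$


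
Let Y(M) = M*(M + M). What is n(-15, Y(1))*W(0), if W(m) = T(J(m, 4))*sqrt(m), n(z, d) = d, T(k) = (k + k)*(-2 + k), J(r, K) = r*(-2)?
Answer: 0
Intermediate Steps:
J(r, K) = -2*r
Y(M) = 2*M**2 (Y(M) = M*(2*M) = 2*M**2)
T(k) = 2*k*(-2 + k) (T(k) = (2*k)*(-2 + k) = 2*k*(-2 + k))
W(m) = -4*m**(3/2)*(-2 - 2*m) (W(m) = (2*(-2*m)*(-2 - 2*m))*sqrt(m) = (-4*m*(-2 - 2*m))*sqrt(m) = -4*m**(3/2)*(-2 - 2*m))
n(-15, Y(1))*W(0) = (2*1**2)*(8*0**(3/2)*(1 + 0)) = (2*1)*(8*0*1) = 2*0 = 0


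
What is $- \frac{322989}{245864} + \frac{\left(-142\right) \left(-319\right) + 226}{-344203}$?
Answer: $- \frac{122366495503}{84627126392} \approx -1.4459$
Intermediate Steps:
$- \frac{322989}{245864} + \frac{\left(-142\right) \left(-319\right) + 226}{-344203} = \left(-322989\right) \frac{1}{245864} + \left(45298 + 226\right) \left(- \frac{1}{344203}\right) = - \frac{322989}{245864} + 45524 \left(- \frac{1}{344203}\right) = - \frac{322989}{245864} - \frac{45524}{344203} = - \frac{122366495503}{84627126392}$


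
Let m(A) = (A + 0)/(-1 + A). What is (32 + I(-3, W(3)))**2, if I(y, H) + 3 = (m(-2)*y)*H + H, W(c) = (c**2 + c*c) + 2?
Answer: 81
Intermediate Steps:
m(A) = A/(-1 + A)
W(c) = 2 + 2*c**2 (W(c) = (c**2 + c**2) + 2 = 2*c**2 + 2 = 2 + 2*c**2)
I(y, H) = -3 + H + 2*H*y/3 (I(y, H) = -3 + (((-2/(-1 - 2))*y)*H + H) = -3 + (((-2/(-3))*y)*H + H) = -3 + (((-2*(-1/3))*y)*H + H) = -3 + ((2*y/3)*H + H) = -3 + (2*H*y/3 + H) = -3 + (H + 2*H*y/3) = -3 + H + 2*H*y/3)
(32 + I(-3, W(3)))**2 = (32 + (-3 + (2 + 2*3**2) + (2/3)*(2 + 2*3**2)*(-3)))**2 = (32 + (-3 + (2 + 2*9) + (2/3)*(2 + 2*9)*(-3)))**2 = (32 + (-3 + (2 + 18) + (2/3)*(2 + 18)*(-3)))**2 = (32 + (-3 + 20 + (2/3)*20*(-3)))**2 = (32 + (-3 + 20 - 40))**2 = (32 - 23)**2 = 9**2 = 81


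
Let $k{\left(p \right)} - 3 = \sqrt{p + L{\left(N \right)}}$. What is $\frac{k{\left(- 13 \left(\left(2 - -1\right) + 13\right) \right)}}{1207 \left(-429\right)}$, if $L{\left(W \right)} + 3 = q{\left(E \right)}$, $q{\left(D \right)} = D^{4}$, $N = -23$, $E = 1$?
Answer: $- \frac{1}{172601} - \frac{i \sqrt{210}}{517803} \approx -5.7937 \cdot 10^{-6} - 2.7986 \cdot 10^{-5} i$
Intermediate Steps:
$L{\left(W \right)} = -2$ ($L{\left(W \right)} = -3 + 1^{4} = -3 + 1 = -2$)
$k{\left(p \right)} = 3 + \sqrt{-2 + p}$ ($k{\left(p \right)} = 3 + \sqrt{p - 2} = 3 + \sqrt{-2 + p}$)
$\frac{k{\left(- 13 \left(\left(2 - -1\right) + 13\right) \right)}}{1207 \left(-429\right)} = \frac{3 + \sqrt{-2 - 13 \left(\left(2 - -1\right) + 13\right)}}{1207 \left(-429\right)} = \frac{3 + \sqrt{-2 - 13 \left(\left(2 + 1\right) + 13\right)}}{-517803} = \left(3 + \sqrt{-2 - 13 \left(3 + 13\right)}\right) \left(- \frac{1}{517803}\right) = \left(3 + \sqrt{-2 - 208}\right) \left(- \frac{1}{517803}\right) = \left(3 + \sqrt{-210}\right) \left(- \frac{1}{517803}\right) = \left(3 + i \sqrt{210}\right) \left(- \frac{1}{517803}\right) = - \frac{1}{172601} - \frac{i \sqrt{210}}{517803}$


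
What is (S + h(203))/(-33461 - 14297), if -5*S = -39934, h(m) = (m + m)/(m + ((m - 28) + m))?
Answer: -1657406/9909785 ≈ -0.16725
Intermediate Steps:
h(m) = 2*m/(-28 + 3*m) (h(m) = (2*m)/(m + ((-28 + m) + m)) = (2*m)/(m + (-28 + 2*m)) = (2*m)/(-28 + 3*m) = 2*m/(-28 + 3*m))
S = 39934/5 (S = -⅕*(-39934) = 39934/5 ≈ 7986.8)
(S + h(203))/(-33461 - 14297) = (39934/5 + 2*203/(-28 + 3*203))/(-33461 - 14297) = (39934/5 + 2*203/(-28 + 609))/(-47758) = (39934/5 + 2*203/581)*(-1/47758) = (39934/5 + 2*203*(1/581))*(-1/47758) = (39934/5 + 58/83)*(-1/47758) = (3314812/415)*(-1/47758) = -1657406/9909785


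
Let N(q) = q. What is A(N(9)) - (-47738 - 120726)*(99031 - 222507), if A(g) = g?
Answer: -20801260855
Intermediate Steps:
A(N(9)) - (-47738 - 120726)*(99031 - 222507) = 9 - (-47738 - 120726)*(99031 - 222507) = 9 - (-168464)*(-123476) = 9 - 1*20801260864 = 9 - 20801260864 = -20801260855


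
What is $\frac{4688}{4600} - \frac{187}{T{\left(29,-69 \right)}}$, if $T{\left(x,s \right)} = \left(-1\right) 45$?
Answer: $\frac{26779}{5175} \approx 5.1747$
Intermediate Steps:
$T{\left(x,s \right)} = -45$
$\frac{4688}{4600} - \frac{187}{T{\left(29,-69 \right)}} = \frac{4688}{4600} - \frac{187}{-45} = 4688 \cdot \frac{1}{4600} - - \frac{187}{45} = \frac{586}{575} + \frac{187}{45} = \frac{26779}{5175}$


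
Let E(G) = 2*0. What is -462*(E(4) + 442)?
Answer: -204204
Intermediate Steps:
E(G) = 0
-462*(E(4) + 442) = -462*(0 + 442) = -462*442 = -204204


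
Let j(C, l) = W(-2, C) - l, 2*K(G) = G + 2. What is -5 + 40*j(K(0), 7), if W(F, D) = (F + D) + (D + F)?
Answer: -365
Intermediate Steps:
K(G) = 1 + G/2 (K(G) = (G + 2)/2 = (2 + G)/2 = 1 + G/2)
W(F, D) = 2*D + 2*F (W(F, D) = (D + F) + (D + F) = 2*D + 2*F)
j(C, l) = -4 - l + 2*C (j(C, l) = (2*C + 2*(-2)) - l = (2*C - 4) - l = (-4 + 2*C) - l = -4 - l + 2*C)
-5 + 40*j(K(0), 7) = -5 + 40*(-4 - 1*7 + 2*(1 + (½)*0)) = -5 + 40*(-4 - 7 + 2*(1 + 0)) = -5 + 40*(-4 - 7 + 2*1) = -5 + 40*(-4 - 7 + 2) = -5 + 40*(-9) = -5 - 360 = -365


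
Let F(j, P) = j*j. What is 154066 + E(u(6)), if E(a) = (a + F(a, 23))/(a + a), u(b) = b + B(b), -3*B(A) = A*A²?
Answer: 308067/2 ≈ 1.5403e+5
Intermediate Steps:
F(j, P) = j²
B(A) = -A³/3 (B(A) = -A*A²/3 = -A³/3)
u(b) = b - b³/3
E(a) = (a + a²)/(2*a) (E(a) = (a + a²)/(a + a) = (a + a²)/((2*a)) = (a + a²)*(1/(2*a)) = (a + a²)/(2*a))
154066 + E(u(6)) = 154066 + (½ + (6 - ⅓*6³)/2) = 154066 + (½ + (6 - ⅓*216)/2) = 154066 + (½ + (6 - 72)/2) = 154066 + (½ + (½)*(-66)) = 154066 + (½ - 33) = 154066 - 65/2 = 308067/2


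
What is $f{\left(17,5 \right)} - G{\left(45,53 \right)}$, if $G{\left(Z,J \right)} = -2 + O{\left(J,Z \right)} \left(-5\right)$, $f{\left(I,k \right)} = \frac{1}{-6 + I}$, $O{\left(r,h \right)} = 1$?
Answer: $\frac{78}{11} \approx 7.0909$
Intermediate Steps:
$G{\left(Z,J \right)} = -7$ ($G{\left(Z,J \right)} = -2 + 1 \left(-5\right) = -2 - 5 = -7$)
$f{\left(17,5 \right)} - G{\left(45,53 \right)} = \frac{1}{-6 + 17} - -7 = \frac{1}{11} + 7 = \frac{78}{11}$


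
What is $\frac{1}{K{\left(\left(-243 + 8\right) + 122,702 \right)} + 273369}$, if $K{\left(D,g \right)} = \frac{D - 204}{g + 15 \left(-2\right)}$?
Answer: $\frac{672}{183703651} \approx 3.6581 \cdot 10^{-6}$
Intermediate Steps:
$K{\left(D,g \right)} = \frac{-204 + D}{-30 + g}$ ($K{\left(D,g \right)} = \frac{-204 + D}{g - 30} = \frac{-204 + D}{-30 + g}$)
$\frac{1}{K{\left(\left(-243 + 8\right) + 122,702 \right)} + 273369} = \frac{1}{\frac{-204 + \left(\left(-243 + 8\right) + 122\right)}{-30 + 702} + 273369} = \frac{1}{\frac{-204 + \left(-235 + 122\right)}{672} + 273369} = \frac{1}{\frac{-204 - 113}{672} + 273369} = \frac{1}{\frac{1}{672} \left(-317\right) + 273369} = \frac{1}{- \frac{317}{672} + 273369} = \frac{1}{\frac{183703651}{672}} = \frac{672}{183703651}$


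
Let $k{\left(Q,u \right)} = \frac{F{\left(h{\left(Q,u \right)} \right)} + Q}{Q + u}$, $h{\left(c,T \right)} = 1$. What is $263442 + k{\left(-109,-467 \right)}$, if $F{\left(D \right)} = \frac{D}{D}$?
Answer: $\frac{4215075}{16} \approx 2.6344 \cdot 10^{5}$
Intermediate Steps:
$F{\left(D \right)} = 1$
$k{\left(Q,u \right)} = \frac{1 + Q}{Q + u}$
$263442 + k{\left(-109,-467 \right)} = 263442 + \frac{1 - 109}{-109 - 467} = 263442 + \frac{1}{-576} \left(-108\right) = 263442 - - \frac{3}{16} = 263442 + \frac{3}{16} = \frac{4215075}{16}$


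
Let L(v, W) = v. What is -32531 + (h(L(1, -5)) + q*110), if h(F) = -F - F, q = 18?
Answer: -30553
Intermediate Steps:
h(F) = -2*F
-32531 + (h(L(1, -5)) + q*110) = -32531 + (-2*1 + 18*110) = -32531 + (-2 + 1980) = -32531 + 1978 = -30553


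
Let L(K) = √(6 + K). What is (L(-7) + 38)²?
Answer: (38 + I)² ≈ 1443.0 + 76.0*I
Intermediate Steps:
(L(-7) + 38)² = (√(6 - 7) + 38)² = (√(-1) + 38)² = (I + 38)² = (38 + I)²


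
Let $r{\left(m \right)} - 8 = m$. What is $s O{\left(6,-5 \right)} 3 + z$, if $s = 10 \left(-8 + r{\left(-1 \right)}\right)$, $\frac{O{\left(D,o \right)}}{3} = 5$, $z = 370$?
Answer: $-80$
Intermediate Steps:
$O{\left(D,o \right)} = 15$ ($O{\left(D,o \right)} = 3 \cdot 5 = 15$)
$r{\left(m \right)} = 8 + m$
$s = -10$ ($s = 10 \left(-8 + \left(8 - 1\right)\right) = 10 \left(-8 + 7\right) = 10 \left(-1\right) = -10$)
$s O{\left(6,-5 \right)} 3 + z = - 10 \cdot 15 \cdot 3 + 370 = \left(-10\right) 45 + 370 = -450 + 370 = -80$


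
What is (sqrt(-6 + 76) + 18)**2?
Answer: (18 + sqrt(70))**2 ≈ 695.20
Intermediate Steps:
(sqrt(-6 + 76) + 18)**2 = (sqrt(70) + 18)**2 = (18 + sqrt(70))**2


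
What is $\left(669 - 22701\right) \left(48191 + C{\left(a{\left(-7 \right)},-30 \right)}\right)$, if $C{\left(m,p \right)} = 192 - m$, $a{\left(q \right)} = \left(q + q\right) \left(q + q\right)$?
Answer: $-1061655984$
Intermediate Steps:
$a{\left(q \right)} = 4 q^{2}$ ($a{\left(q \right)} = 2 q 2 q = 4 q^{2}$)
$\left(669 - 22701\right) \left(48191 + C{\left(a{\left(-7 \right)},-30 \right)}\right) = \left(669 - 22701\right) \left(48191 + \left(192 - 4 \left(-7\right)^{2}\right)\right) = - 22032 \left(48191 + \left(192 - 4 \cdot 49\right)\right) = - 22032 \left(48191 + \left(192 - 196\right)\right) = - 22032 \left(48191 - 4\right) = \left(-22032\right) 48187 = -1061655984$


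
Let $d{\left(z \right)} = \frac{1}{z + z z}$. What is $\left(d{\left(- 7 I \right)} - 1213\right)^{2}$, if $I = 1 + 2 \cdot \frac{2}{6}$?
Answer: $\frac{1845660819601}{1254400} \approx 1.4714 \cdot 10^{6}$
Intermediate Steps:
$I = \frac{5}{3}$ ($I = 1 + 2 \cdot 2 \cdot \frac{1}{6} = 1 + 2 \cdot \frac{1}{3} = 1 + \frac{2}{3} = \frac{5}{3} \approx 1.6667$)
$d{\left(z \right)} = \frac{1}{z + z^{2}}$
$\left(d{\left(- 7 I \right)} - 1213\right)^{2} = \left(\frac{1}{\left(-7\right) \frac{5}{3} \left(1 - \frac{35}{3}\right)} - 1213\right)^{2} = \left(\frac{1}{\left(- \frac{35}{3}\right) \left(1 - \frac{35}{3}\right)} - 1213\right)^{2} = \left(- \frac{3}{35 \left(- \frac{32}{3}\right)} - 1213\right)^{2} = \left(\left(- \frac{3}{35}\right) \left(- \frac{3}{32}\right) - 1213\right)^{2} = \left(\frac{9}{1120} - 1213\right)^{2} = \left(- \frac{1358551}{1120}\right)^{2} = \frac{1845660819601}{1254400}$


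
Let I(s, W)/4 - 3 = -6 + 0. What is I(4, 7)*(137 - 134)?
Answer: -36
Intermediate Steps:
I(s, W) = -12 (I(s, W) = 12 + 4*(-6 + 0) = 12 + 4*(-6) = 12 - 24 = -12)
I(4, 7)*(137 - 134) = -12*(137 - 134) = -12*3 = -36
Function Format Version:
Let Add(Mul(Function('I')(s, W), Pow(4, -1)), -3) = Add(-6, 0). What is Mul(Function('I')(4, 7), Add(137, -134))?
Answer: -36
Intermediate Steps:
Function('I')(s, W) = -12 (Function('I')(s, W) = Add(12, Mul(4, Add(-6, 0))) = Add(12, Mul(4, -6)) = Add(12, -24) = -12)
Mul(Function('I')(4, 7), Add(137, -134)) = Mul(-12, Add(137, -134)) = Mul(-12, 3) = -36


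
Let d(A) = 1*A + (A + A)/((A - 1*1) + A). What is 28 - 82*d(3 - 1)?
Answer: -736/3 ≈ -245.33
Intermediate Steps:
d(A) = A + 2*A/(-1 + 2*A) (d(A) = A + (2*A)/((A - 1) + A) = A + (2*A)/((-1 + A) + A) = A + (2*A)/(-1 + 2*A) = A + 2*A/(-1 + 2*A))
28 - 82*d(3 - 1) = 28 - 82*(3 - 1)*(1 + 2*(3 - 1))/(-1 + 2*(3 - 1)) = 28 - 164*(1 + 2*2)/(-1 + 2*2) = 28 - 164*(1 + 4)/(-1 + 4) = 28 - 164*5/3 = 28 - 82*10/3 = 28 - 820/3 = -736/3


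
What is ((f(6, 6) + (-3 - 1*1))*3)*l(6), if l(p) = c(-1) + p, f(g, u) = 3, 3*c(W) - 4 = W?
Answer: -21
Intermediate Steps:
c(W) = 4/3 + W/3
l(p) = 1 + p (l(p) = (4/3 + (⅓)*(-1)) + p = (4/3 - ⅓) + p = 1 + p)
((f(6, 6) + (-3 - 1*1))*3)*l(6) = ((3 + (-3 - 1*1))*3)*(1 + 6) = ((3 + (-3 - 1))*3)*7 = ((3 - 4)*3)*7 = -1*3*7 = -3*7 = -21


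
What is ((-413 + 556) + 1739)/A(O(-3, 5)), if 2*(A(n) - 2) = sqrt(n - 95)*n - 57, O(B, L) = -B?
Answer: -199492/3637 - 22584*I*sqrt(23)/3637 ≈ -54.851 - 29.78*I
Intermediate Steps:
A(n) = -53/2 + n*sqrt(-95 + n)/2 (A(n) = 2 + (sqrt(n - 95)*n - 57)/2 = 2 + (sqrt(-95 + n)*n - 57)/2 = 2 + (n*sqrt(-95 + n) - 57)/2 = 2 + (-57 + n*sqrt(-95 + n))/2 = 2 + (-57/2 + n*sqrt(-95 + n)/2) = -53/2 + n*sqrt(-95 + n)/2)
((-413 + 556) + 1739)/A(O(-3, 5)) = ((-413 + 556) + 1739)/(-53/2 + (-1*(-3))*sqrt(-95 - 1*(-3))/2) = (143 + 1739)/(-53/2 + (1/2)*3*sqrt(-95 + 3)) = 1882/(-53/2 + (1/2)*3*sqrt(-92)) = 1882/(-53/2 + (1/2)*3*(2*I*sqrt(23))) = 1882/(-53/2 + 3*I*sqrt(23))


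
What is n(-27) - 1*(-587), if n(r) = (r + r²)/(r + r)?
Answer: 574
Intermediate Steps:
n(r) = (r + r²)/(2*r) (n(r) = (r + r²)/((2*r)) = (r + r²)*(1/(2*r)) = (r + r²)/(2*r))
n(-27) - 1*(-587) = (½ + (½)*(-27)) - 1*(-587) = (½ - 27/2) + 587 = -13 + 587 = 574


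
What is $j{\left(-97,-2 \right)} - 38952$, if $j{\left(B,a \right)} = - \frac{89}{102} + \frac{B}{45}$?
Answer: $- \frac{59601193}{1530} \approx -38955.0$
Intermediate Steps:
$j{\left(B,a \right)} = - \frac{89}{102} + \frac{B}{45}$ ($j{\left(B,a \right)} = \left(-89\right) \frac{1}{102} + B \frac{1}{45} = - \frac{89}{102} + \frac{B}{45}$)
$j{\left(-97,-2 \right)} - 38952 = \left(- \frac{89}{102} + \frac{1}{45} \left(-97\right)\right) - 38952 = \left(- \frac{89}{102} - \frac{97}{45}\right) - 38952 = - \frac{4633}{1530} - 38952 = - \frac{59601193}{1530}$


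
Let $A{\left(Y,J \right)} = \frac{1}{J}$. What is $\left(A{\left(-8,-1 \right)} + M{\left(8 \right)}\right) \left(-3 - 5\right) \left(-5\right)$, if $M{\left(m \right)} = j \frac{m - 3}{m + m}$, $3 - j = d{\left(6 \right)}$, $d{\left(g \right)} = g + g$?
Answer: $- \frac{305}{2} \approx -152.5$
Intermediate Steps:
$d{\left(g \right)} = 2 g$
$j = -9$ ($j = 3 - 2 \cdot 6 = 3 - 12 = -9$)
$M{\left(m \right)} = - \frac{9 \left(-3 + m\right)}{2 m}$ ($M{\left(m \right)} = - 9 \frac{m - 3}{m + m} = - 9 \frac{-3 + m}{2 m} = - \frac{9 \left(-3 + m\right)}{2 m}$)
$\left(A{\left(-8,-1 \right)} + M{\left(8 \right)}\right) \left(-3 - 5\right) \left(-5\right) = \left(\frac{1}{-1} + \frac{9 \left(3 - 8\right)}{2 \cdot 8}\right) \left(-3 - 5\right) \left(-5\right) = \left(-1 + \frac{9}{2} \cdot \frac{1}{8} \left(3 - 8\right)\right) \left(\left(-8\right) \left(-5\right)\right) = \left(-1 + \frac{9}{2} \cdot \frac{1}{8} \left(-5\right)\right) 40 = \left(-1 - \frac{45}{16}\right) 40 = \left(- \frac{61}{16}\right) 40 = - \frac{305}{2}$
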